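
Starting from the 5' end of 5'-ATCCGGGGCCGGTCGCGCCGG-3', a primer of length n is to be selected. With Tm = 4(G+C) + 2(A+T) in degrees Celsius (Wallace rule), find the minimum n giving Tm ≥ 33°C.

n = 10

First 9 bases: ATCCGGGGC → Tm = 32°C (< 33°C)
First 10 bases: ATCCGGGGCC → Tm = 36°C (≥ 33°C)
Each additional base adds 2°C (A/T) or 4°C (G/C), so Tm is non-decreasing in n; n = 10 is the first length to reach 33°C.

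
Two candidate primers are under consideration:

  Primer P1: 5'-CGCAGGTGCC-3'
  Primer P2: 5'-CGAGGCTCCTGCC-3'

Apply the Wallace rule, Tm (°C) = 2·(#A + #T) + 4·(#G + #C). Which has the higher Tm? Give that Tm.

Primer P2, 46°C

Primer P1: A+T=2, G+C=8 → Tm = 2(2)+4(8) = 36°C
Primer P2: A+T=3, G+C=10 → Tm = 2(3)+4(10) = 46°C
36°C vs 46°C → primer P2 is higher.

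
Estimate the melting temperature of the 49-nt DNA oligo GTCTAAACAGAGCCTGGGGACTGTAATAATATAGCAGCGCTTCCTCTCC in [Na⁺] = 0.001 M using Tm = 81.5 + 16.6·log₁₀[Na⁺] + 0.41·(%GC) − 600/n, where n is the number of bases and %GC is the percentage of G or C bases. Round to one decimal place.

39.5°C

Length n = 49. Scanning the sequence gives T=12, G=11, A=13, C=13.
G+C = 24, so %GC = 24/49 × 100 = 48.98%
Salt term: 16.6 × (-3) = -49.8
GC term: 0.41 × 48.98 = 20.082; length term: −600/49 = −12.245
Tm = 81.5 + (-49.8) + 20.082 − 12.245 = 39.537 → 39.5°C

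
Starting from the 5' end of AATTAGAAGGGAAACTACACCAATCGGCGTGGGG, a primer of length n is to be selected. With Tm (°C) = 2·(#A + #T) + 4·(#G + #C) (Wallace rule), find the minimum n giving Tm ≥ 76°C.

First 26 bases: AATTAGAAGGGAAACTACACCAATCG → Tm = 72°C (< 76°C)
First 27 bases: AATTAGAAGGGAAACTACACCAATCGG → Tm = 76°C (≥ 76°C)
Each additional base adds 2°C (A/T) or 4°C (G/C), so Tm is non-decreasing in n; n = 27 is the first length to reach 76°C.

n = 27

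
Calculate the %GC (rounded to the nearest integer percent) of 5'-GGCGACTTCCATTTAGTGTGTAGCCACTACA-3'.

Scanning the sequence gives T=9, G=7, C=8, A=7.
G+C = 7 + 8 = 15 out of 31 bases
%GC = 15/31 × 100 = 48.39% ≈ 48%

48%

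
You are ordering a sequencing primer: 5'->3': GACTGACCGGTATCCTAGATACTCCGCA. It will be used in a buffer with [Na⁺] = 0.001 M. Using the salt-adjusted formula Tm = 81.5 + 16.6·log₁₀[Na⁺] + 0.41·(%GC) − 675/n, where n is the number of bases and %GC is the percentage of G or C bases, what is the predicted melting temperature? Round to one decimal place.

Length n = 28. Counting bases: G=6, C=9, T=6, A=7
G+C = 15, so %GC = 15/28 × 100 = 53.571%
Salt term: 16.6 × (-3) = -49.8
GC term: 0.41 × 53.571 = 21.964; length term: −675/28 = −24.107
Tm = 81.5 + (-49.8) + 21.964 − 24.107 = 29.557 → 29.6°C

29.6°C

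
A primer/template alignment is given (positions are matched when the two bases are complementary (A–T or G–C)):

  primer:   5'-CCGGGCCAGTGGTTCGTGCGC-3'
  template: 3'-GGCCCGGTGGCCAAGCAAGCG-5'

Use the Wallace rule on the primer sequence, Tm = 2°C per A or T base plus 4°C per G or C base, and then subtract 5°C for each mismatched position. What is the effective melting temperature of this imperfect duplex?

59°C

Primer base counts: A=1, T=4, G=9, C=7 → A+T=5, G+C=16
Perfect-match Tm = 2(5) + 4(16) = 10 + 64 = 74°C
Mismatches (positions where the bases are not complementary): 3 (at positions 9, 10, 18)
Effective Tm = 74 − 3×5 = 74 − 15 = 59°C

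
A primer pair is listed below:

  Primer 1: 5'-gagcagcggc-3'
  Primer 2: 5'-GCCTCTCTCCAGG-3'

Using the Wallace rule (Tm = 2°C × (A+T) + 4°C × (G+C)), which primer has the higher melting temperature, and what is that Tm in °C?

Primer 1: A+T=2, G+C=8 → Tm = 2(2)+4(8) = 36°C
Primer 2: A+T=4, G+C=9 → Tm = 2(4)+4(9) = 44°C
36°C vs 44°C → primer 2 is higher.

Primer 2, 44°C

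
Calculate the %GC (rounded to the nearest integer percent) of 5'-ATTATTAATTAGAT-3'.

7%

Scanning the sequence gives C=0, T=7, G=1, A=6.
G+C = 1 + 0 = 1 out of 14 bases
%GC = 1/14 × 100 = 7.143% ≈ 7%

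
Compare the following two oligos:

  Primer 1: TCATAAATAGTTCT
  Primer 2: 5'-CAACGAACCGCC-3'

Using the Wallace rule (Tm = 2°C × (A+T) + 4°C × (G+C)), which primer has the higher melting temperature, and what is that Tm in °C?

Primer 2, 40°C

Primer 1: A+T=11, G+C=3 → Tm = 2(11)+4(3) = 34°C
Primer 2: A+T=4, G+C=8 → Tm = 2(4)+4(8) = 40°C
34°C vs 40°C → primer 2 is higher.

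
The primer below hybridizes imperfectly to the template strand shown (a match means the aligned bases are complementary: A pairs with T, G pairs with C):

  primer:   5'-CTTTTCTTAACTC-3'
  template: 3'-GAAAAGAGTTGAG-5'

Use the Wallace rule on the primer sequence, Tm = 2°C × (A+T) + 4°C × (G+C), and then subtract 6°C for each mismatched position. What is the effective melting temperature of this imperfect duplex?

Primer base counts: A=2, T=7, G=0, C=4 → A+T=9, G+C=4
Perfect-match Tm = 2(9) + 4(4) = 18 + 16 = 34°C
Mismatches (positions where the bases are not complementary): 1 (at position 8)
Effective Tm = 34 − 1×6 = 34 − 6 = 28°C

28°C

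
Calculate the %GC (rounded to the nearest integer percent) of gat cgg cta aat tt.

36%

Counting bases: A=4, G=3, T=5, C=2
G+C = 3 + 2 = 5 out of 14 bases
%GC = 5/14 × 100 = 35.71% ≈ 36%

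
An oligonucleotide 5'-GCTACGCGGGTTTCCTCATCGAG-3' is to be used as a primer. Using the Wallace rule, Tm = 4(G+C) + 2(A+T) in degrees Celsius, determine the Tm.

Scanning the sequence gives T=6, A=3, G=7, C=7.
AT pairs contribute 9, GC pairs contribute 14.
Tm = 4·14 + 2·9 = 56 + 18 = 74°C

74°C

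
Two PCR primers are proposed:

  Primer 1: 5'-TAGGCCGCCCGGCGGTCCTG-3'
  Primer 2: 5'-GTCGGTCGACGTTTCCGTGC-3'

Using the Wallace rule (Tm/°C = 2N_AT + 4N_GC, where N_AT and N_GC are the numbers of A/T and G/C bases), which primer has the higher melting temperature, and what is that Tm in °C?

Primer 1, 72°C

Primer 1: A+T=4, G+C=16 → Tm = 2(4)+4(16) = 72°C
Primer 2: A+T=7, G+C=13 → Tm = 2(7)+4(13) = 66°C
72°C vs 66°C → primer 1 is higher.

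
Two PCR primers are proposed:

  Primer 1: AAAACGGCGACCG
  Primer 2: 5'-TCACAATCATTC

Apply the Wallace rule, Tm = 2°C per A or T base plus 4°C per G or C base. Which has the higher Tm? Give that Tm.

Primer 1: A+T=5, G+C=8 → Tm = 2(5)+4(8) = 42°C
Primer 2: A+T=8, G+C=4 → Tm = 2(8)+4(4) = 32°C
42°C vs 32°C → primer 1 is higher.

Primer 1, 42°C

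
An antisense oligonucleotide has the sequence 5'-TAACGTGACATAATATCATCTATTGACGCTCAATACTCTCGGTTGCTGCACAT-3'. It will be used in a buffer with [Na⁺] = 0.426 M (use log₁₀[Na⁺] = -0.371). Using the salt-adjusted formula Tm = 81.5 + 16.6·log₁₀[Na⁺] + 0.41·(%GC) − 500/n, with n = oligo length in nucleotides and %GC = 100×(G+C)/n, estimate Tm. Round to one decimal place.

82.2°C

Length n = 53. Scanning the sequence gives A=15, T=17, G=8, C=13.
G+C = 21, so %GC = 21/53 × 100 = 39.623%
Salt term: 16.6 × (-0.371) = -6.159
GC term: 0.41 × 39.623 = 16.245; length term: −500/53 = −9.434
Tm = 81.5 + (-6.159) + 16.245 − 9.434 = 82.152 → 82.2°C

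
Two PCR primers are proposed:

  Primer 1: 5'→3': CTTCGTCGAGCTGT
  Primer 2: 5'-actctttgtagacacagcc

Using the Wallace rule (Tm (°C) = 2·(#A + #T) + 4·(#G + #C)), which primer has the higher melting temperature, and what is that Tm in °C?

Primer 2, 56°C

Primer 1: A+T=6, G+C=8 → Tm = 2(6)+4(8) = 44°C
Primer 2: A+T=10, G+C=9 → Tm = 2(10)+4(9) = 56°C
44°C vs 56°C → primer 2 is higher.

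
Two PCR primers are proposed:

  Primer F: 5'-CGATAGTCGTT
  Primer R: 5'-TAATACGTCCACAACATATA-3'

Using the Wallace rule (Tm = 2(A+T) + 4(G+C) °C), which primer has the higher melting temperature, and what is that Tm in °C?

Primer F: A+T=6, G+C=5 → Tm = 2(6)+4(5) = 32°C
Primer R: A+T=14, G+C=6 → Tm = 2(14)+4(6) = 52°C
32°C vs 52°C → primer R is higher.

Primer R, 52°C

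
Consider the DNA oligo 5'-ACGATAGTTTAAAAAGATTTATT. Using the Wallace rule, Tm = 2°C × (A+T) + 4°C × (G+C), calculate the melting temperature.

Counting bases: T=9, G=3, C=1, A=10
So N_AT = 19 and N_GC = 4.
Tm = 2(19) + 4(4) = 38 + 16 = 54°C

54°C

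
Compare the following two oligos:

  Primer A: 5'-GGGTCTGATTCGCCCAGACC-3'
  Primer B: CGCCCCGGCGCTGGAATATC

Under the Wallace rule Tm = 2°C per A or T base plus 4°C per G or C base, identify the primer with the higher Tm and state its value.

Primer B, 68°C

Primer A: A+T=7, G+C=13 → Tm = 2(7)+4(13) = 66°C
Primer B: A+T=6, G+C=14 → Tm = 2(6)+4(14) = 68°C
66°C vs 68°C → primer B is higher.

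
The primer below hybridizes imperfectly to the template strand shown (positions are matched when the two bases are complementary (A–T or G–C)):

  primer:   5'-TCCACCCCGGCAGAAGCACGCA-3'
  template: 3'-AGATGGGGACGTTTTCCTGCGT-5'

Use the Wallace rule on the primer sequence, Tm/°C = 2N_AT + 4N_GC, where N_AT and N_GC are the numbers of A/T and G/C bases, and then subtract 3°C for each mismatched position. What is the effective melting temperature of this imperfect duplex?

62°C

Primer base counts: A=6, T=1, G=5, C=10 → A+T=7, G+C=15
Perfect-match Tm = 2(7) + 4(15) = 14 + 60 = 74°C
Mismatches (positions where the bases are not complementary): 4 (at positions 3, 9, 13, 17)
Effective Tm = 74 − 4×3 = 74 − 12 = 62°C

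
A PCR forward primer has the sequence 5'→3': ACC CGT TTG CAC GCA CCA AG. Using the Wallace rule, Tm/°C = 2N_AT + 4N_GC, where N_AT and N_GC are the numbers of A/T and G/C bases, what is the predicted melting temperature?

64°C

Counting bases: G=4, C=8, T=3, A=5
AT pairs contribute 8, GC pairs contribute 12.
Tm = 2(8) + 4(12) = 16 + 48 = 64°C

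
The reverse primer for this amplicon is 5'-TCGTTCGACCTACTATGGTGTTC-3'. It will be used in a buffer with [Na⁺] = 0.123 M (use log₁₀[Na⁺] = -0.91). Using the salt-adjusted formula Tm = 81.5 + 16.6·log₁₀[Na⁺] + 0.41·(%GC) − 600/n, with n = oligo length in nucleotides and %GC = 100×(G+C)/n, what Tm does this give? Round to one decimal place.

59.9°C

Length n = 23. Counting bases: G=5, C=6, A=3, T=9
G+C = 11, so %GC = 11/23 × 100 = 47.826%
Salt term: 16.6 × (-0.91) = -15.106
GC term: 0.41 × 47.826 = 19.609; length term: −600/23 = −26.087
Tm = 81.5 + (-15.106) + 19.609 − 26.087 = 59.916 → 59.9°C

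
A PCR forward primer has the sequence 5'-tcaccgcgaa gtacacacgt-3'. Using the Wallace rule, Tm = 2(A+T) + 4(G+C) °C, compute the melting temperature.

62°C

Scanning the sequence gives T=3, G=4, A=6, C=7.
A+T = 9, G+C = 11
Tm = 2×9 + 4×11 = 62°C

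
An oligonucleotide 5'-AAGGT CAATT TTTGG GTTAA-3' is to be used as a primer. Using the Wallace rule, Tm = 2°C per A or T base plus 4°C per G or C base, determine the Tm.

Scanning the sequence gives A=6, C=1, G=5, T=8.
A+T = 14, G+C = 6
Tm = 2(14) + 4(6) = 28 + 24 = 52°C

52°C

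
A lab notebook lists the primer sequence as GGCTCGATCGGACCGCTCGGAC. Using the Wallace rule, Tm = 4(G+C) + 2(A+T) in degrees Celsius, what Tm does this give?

76°C

Base counts: A=3, T=3, C=8, G=8
A+T = 6, G+C = 16
Tm = 4·16 + 2·6 = 64 + 12 = 76°C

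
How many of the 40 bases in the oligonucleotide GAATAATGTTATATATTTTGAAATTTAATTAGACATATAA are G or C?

5

Base counts: C=1, G=4, T=17, A=18
G+C = 4 + 1 = 5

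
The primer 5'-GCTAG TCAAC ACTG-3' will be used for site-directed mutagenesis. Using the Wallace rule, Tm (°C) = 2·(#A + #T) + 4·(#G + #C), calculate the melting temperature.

A=4, T=3, C=4, G=3
So N_AT = 7 and N_GC = 7.
Tm = 4·7 + 2·7 = 28 + 14 = 42°C

42°C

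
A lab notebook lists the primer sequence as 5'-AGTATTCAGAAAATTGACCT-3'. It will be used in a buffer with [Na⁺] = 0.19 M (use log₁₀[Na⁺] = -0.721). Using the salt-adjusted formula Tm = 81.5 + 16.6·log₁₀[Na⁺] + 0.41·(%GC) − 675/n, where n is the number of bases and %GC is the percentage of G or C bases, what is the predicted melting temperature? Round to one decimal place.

Length n = 20. T=6, G=3, C=3, A=8
G+C = 6, so %GC = 6/20 × 100 = 30%
Salt term: 16.6 × (-0.721) = -11.969
GC term: 0.41 × 30 = 12.3; length term: −675/20 = −33.75
Tm = 81.5 + (-11.969) + 12.3 − 33.75 = 48.081 → 48.1°C

48.1°C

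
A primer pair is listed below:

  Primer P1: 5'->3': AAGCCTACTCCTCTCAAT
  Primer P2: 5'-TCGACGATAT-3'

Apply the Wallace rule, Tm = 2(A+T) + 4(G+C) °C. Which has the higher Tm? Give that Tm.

Primer P1: A+T=10, G+C=8 → Tm = 2(10)+4(8) = 52°C
Primer P2: A+T=6, G+C=4 → Tm = 2(6)+4(4) = 28°C
52°C vs 28°C → primer P1 is higher.

Primer P1, 52°C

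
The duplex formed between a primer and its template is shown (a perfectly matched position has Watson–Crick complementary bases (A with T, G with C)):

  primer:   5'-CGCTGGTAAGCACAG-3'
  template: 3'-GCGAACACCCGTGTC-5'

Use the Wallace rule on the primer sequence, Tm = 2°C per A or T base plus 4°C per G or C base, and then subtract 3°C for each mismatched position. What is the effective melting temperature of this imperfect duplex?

Primer base counts: A=4, T=2, G=5, C=4 → A+T=6, G+C=9
Perfect-match Tm = 2(6) + 4(9) = 12 + 36 = 48°C
Mismatches (positions where the bases are not complementary): 3 (at positions 5, 8, 9)
Effective Tm = 48 − 3×3 = 48 − 9 = 39°C

39°C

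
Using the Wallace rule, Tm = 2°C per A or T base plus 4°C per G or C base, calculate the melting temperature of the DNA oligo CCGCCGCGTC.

38°C

Base counts: G=3, C=6, T=1, A=0
So N_AT = 1 and N_GC = 9.
Tm = 2(1) + 4(9) = 2 + 36 = 38°C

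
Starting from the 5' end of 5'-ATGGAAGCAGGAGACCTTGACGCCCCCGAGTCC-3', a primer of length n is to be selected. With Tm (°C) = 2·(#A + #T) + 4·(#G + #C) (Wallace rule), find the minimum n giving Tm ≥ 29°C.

n = 10

First 9 bases: ATGGAAGCA → Tm = 26°C (< 29°C)
First 10 bases: ATGGAAGCAG → Tm = 30°C (≥ 29°C)
Each additional base adds 2°C (A/T) or 4°C (G/C), so Tm is non-decreasing in n; n = 10 is the first length to reach 29°C.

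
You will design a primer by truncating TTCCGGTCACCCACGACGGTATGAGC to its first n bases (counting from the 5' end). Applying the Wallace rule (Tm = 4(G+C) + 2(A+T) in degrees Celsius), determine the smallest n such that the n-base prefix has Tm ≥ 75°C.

First 23 bases: TTCCGGTCACCCACGACGGTATG → Tm = 74°C (< 75°C)
First 24 bases: TTCCGGTCACCCACGACGGTATGA → Tm = 76°C (≥ 75°C)
Each additional base adds 2°C (A/T) or 4°C (G/C), so Tm is non-decreasing in n; n = 24 is the first length to reach 75°C.

n = 24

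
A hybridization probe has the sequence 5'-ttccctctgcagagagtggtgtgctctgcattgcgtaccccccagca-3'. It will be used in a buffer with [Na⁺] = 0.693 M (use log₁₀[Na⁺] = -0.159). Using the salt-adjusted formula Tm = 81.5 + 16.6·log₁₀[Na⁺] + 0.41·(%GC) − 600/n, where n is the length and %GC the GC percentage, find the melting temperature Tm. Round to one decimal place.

Length n = 47. C=16, T=12, G=12, A=7
G+C = 28, so %GC = 28/47 × 100 = 59.574%
Salt term: 16.6 × (-0.159) = -2.639
GC term: 0.41 × 59.574 = 24.425; length term: −600/47 = −12.766
Tm = 81.5 + (-2.639) + 24.425 − 12.766 = 90.52 → 90.5°C

90.5°C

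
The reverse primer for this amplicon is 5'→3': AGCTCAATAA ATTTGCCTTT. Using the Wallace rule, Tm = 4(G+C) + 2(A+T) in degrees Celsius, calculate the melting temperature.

52°C

Base counts: T=8, G=2, C=4, A=6
A+T = 14, G+C = 6
Tm = 2×14 + 4×6 = 52°C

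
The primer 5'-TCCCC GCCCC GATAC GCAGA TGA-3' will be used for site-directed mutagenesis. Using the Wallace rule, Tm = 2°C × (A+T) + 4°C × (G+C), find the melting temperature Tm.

76°C

Counting bases: A=5, C=10, G=5, T=3
AT pairs contribute 8, GC pairs contribute 15.
Tm = 4·15 + 2·8 = 60 + 16 = 76°C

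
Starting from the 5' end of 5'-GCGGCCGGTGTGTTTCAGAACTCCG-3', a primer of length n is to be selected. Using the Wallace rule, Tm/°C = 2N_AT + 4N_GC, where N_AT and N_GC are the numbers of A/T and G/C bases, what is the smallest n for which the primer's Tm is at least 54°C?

First 15 bases: GCGGCCGGTGTGTTT → Tm = 50°C (< 54°C)
First 16 bases: GCGGCCGGTGTGTTTC → Tm = 54°C (≥ 54°C)
Each additional base adds 2°C (A/T) or 4°C (G/C), so Tm is non-decreasing in n; n = 16 is the first length to reach 54°C.

n = 16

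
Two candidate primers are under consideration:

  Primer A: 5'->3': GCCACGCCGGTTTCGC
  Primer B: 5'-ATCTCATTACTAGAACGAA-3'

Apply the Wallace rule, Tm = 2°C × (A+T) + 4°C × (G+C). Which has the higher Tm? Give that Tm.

Primer A: A+T=4, G+C=12 → Tm = 2(4)+4(12) = 56°C
Primer B: A+T=13, G+C=6 → Tm = 2(13)+4(6) = 50°C
56°C vs 50°C → primer A is higher.

Primer A, 56°C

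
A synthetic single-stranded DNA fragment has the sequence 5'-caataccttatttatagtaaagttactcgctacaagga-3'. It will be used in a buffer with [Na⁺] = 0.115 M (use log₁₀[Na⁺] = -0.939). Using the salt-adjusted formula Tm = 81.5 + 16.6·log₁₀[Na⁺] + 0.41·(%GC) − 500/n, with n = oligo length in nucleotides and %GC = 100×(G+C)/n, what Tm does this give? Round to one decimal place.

65.7°C

Length n = 38. Counting bases: G=5, A=14, T=12, C=7
G+C = 12, so %GC = 12/38 × 100 = 31.579%
Salt term: 16.6 × (-0.939) = -15.587
GC term: 0.41 × 31.579 = 12.947; length term: −500/38 = −13.158
Tm = 81.5 + (-15.587) + 12.947 − 13.158 = 65.702 → 65.7°C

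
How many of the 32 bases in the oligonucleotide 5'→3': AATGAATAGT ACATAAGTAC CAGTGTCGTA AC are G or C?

Counting bases: C=5, G=6, A=13, T=8
G+C = 6 + 5 = 11

11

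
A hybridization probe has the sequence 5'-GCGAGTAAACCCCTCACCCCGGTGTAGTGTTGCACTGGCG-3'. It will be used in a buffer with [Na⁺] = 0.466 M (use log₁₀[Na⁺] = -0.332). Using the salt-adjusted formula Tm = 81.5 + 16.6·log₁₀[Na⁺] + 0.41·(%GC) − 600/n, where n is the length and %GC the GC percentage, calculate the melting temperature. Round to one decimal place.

Length n = 40. A=7, T=8, C=13, G=12
G+C = 25, so %GC = 25/40 × 100 = 62.5%
Salt term: 16.6 × (-0.332) = -5.511
GC term: 0.41 × 62.5 = 25.625; length term: −600/40 = −15
Tm = 81.5 + (-5.511) + 25.625 − 15 = 86.614 → 86.6°C

86.6°C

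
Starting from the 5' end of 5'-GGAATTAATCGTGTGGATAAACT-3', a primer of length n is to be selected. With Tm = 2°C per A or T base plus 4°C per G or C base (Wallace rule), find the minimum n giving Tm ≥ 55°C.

First 20 bases: GGAATTAATCGTGTGGATAA → Tm = 54°C (< 55°C)
First 21 bases: GGAATTAATCGTGTGGATAAA → Tm = 56°C (≥ 55°C)
Each additional base adds 2°C (A/T) or 4°C (G/C), so Tm is non-decreasing in n; n = 21 is the first length to reach 55°C.

n = 21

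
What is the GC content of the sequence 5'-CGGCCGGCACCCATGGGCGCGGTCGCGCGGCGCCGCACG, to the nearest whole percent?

87%

Scanning the sequence gives G=17, C=17, T=2, A=3.
G+C = 17 + 17 = 34 out of 39 bases
%GC = 34/39 × 100 = 87.18% ≈ 87%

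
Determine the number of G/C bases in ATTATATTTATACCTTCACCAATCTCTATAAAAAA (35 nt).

7

Scanning the sequence gives T=13, A=15, G=0, C=7.
G+C = 0 + 7 = 7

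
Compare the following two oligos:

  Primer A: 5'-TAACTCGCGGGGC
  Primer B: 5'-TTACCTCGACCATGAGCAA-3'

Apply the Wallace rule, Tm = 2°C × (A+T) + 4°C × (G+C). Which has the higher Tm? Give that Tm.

Primer A: A+T=4, G+C=9 → Tm = 2(4)+4(9) = 44°C
Primer B: A+T=10, G+C=9 → Tm = 2(10)+4(9) = 56°C
44°C vs 56°C → primer B is higher.

Primer B, 56°C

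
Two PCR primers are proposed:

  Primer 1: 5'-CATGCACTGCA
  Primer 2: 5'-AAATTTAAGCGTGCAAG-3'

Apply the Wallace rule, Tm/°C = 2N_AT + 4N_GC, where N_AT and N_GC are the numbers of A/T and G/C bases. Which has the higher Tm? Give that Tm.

Primer 2, 46°C

Primer 1: A+T=5, G+C=6 → Tm = 2(5)+4(6) = 34°C
Primer 2: A+T=11, G+C=6 → Tm = 2(11)+4(6) = 46°C
34°C vs 46°C → primer 2 is higher.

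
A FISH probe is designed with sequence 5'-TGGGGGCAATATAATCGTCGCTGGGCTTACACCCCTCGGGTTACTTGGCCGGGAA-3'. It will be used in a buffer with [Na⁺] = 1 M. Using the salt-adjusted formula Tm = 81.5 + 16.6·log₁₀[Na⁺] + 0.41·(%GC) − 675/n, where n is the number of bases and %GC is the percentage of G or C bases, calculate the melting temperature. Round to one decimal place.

93.1°C

Length n = 55. Base counts: G=18, C=14, A=10, T=13
G+C = 32, so %GC = 32/55 × 100 = 58.182%
Salt term: 16.6 × (0) = 0
GC term: 0.41 × 58.182 = 23.855; length term: −675/55 = −12.273
Tm = 81.5 + (0) + 23.855 − 12.273 = 93.082 → 93.1°C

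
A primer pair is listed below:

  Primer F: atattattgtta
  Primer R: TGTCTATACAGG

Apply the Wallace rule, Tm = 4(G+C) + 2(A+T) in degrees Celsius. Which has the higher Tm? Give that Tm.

Primer F: A+T=11, G+C=1 → Tm = 2(11)+4(1) = 26°C
Primer R: A+T=7, G+C=5 → Tm = 2(7)+4(5) = 34°C
26°C vs 34°C → primer R is higher.

Primer R, 34°C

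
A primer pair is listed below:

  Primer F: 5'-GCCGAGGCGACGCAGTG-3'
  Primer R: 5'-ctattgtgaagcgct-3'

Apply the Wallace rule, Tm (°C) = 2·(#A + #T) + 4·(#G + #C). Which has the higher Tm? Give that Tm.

Primer F, 60°C

Primer F: A+T=4, G+C=13 → Tm = 2(4)+4(13) = 60°C
Primer R: A+T=8, G+C=7 → Tm = 2(8)+4(7) = 44°C
60°C vs 44°C → primer F is higher.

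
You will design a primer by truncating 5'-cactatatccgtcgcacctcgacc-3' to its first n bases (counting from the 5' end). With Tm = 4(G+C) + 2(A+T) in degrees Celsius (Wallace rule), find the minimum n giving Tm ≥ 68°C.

n = 22

First 21 bases: CACTATATCCGTCGCACCTCG → Tm = 66°C (< 68°C)
First 22 bases: CACTATATCCGTCGCACCTCGA → Tm = 68°C (≥ 68°C)
Each additional base adds 2°C (A/T) or 4°C (G/C), so Tm is non-decreasing in n; n = 22 is the first length to reach 68°C.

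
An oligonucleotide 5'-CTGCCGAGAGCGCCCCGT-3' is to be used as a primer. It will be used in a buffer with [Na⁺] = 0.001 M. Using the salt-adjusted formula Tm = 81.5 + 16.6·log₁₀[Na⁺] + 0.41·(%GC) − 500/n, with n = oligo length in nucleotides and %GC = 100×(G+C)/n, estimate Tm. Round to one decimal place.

Length n = 18. Counting bases: A=2, T=2, C=8, G=6
G+C = 14, so %GC = 14/18 × 100 = 77.778%
Salt term: 16.6 × (-3) = -49.8
GC term: 0.41 × 77.778 = 31.889; length term: −500/18 = −27.778
Tm = 81.5 + (-49.8) + 31.889 − 27.778 = 35.811 → 35.8°C

35.8°C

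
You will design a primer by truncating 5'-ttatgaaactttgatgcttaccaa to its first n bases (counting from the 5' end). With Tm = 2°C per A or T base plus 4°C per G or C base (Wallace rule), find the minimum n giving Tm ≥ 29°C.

n = 13

First 12 bases: TTATGAAACTTT → Tm = 28°C (< 29°C)
First 13 bases: TTATGAAACTTTG → Tm = 32°C (≥ 29°C)
Since every base adds ≥2°C, Tm only increases with n, so the threshold is first crossed at n = 13.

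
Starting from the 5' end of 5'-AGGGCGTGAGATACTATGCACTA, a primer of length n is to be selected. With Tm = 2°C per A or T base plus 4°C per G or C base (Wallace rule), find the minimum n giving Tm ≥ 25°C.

n = 8

First 7 bases: AGGGCGT → Tm = 24°C (< 25°C)
First 8 bases: AGGGCGTG → Tm = 28°C (≥ 25°C)
Each additional base adds 2°C (A/T) or 4°C (G/C), so Tm is non-decreasing in n; n = 8 is the first length to reach 25°C.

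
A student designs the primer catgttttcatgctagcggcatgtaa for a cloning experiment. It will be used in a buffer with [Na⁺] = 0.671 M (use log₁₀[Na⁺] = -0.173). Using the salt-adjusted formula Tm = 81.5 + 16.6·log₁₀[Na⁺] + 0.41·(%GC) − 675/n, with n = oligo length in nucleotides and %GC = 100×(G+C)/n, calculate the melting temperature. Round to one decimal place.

Length n = 26. Counting bases: T=9, C=5, A=6, G=6
G+C = 11, so %GC = 11/26 × 100 = 42.308%
Salt term: 16.6 × (-0.173) = -2.872
GC term: 0.41 × 42.308 = 17.346; length term: −675/26 = −25.962
Tm = 81.5 + (-2.872) + 17.346 − 25.962 = 70.012 → 70.0°C

70.0°C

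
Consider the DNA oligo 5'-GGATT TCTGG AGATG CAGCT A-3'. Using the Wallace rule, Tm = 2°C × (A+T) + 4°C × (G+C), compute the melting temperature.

G=7, A=5, C=3, T=6
AT pairs contribute 11, GC pairs contribute 10.
Tm = 2(11) + 4(10) = 22 + 40 = 62°C

62°C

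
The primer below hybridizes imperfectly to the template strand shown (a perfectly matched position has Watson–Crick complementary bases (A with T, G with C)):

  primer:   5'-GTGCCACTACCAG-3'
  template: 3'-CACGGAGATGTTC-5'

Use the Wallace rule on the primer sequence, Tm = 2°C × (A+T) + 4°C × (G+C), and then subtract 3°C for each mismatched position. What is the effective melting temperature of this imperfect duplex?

36°C

Primer base counts: A=3, T=2, G=3, C=5 → A+T=5, G+C=8
Perfect-match Tm = 2(5) + 4(8) = 10 + 32 = 42°C
Mismatches (positions where the bases are not complementary): 2 (at positions 6, 11)
Effective Tm = 42 − 2×3 = 42 − 6 = 36°C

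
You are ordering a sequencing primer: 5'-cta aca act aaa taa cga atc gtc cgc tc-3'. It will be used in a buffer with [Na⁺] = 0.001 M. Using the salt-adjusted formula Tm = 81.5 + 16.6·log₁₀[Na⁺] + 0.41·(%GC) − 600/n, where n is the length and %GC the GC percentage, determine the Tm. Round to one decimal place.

28.0°C

Length n = 29. Scanning the sequence gives C=9, T=6, G=3, A=11.
G+C = 12, so %GC = 12/29 × 100 = 41.379%
Salt term: 16.6 × (-3) = -49.8
GC term: 0.41 × 41.379 = 16.965; length term: −600/29 = −20.69
Tm = 81.5 + (-49.8) + 16.965 − 20.69 = 27.975 → 28.0°C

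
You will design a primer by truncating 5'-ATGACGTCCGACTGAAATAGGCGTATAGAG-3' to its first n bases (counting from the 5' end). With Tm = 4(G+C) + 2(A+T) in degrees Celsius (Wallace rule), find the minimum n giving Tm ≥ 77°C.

First 26 bases: ATGACGTCCGACTGAAATAGGCGTAT → Tm = 76°C (< 77°C)
First 27 bases: ATGACGTCCGACTGAAATAGGCGTATA → Tm = 78°C (≥ 77°C)
Since every base adds ≥2°C, Tm only increases with n, so the threshold is first crossed at n = 27.

n = 27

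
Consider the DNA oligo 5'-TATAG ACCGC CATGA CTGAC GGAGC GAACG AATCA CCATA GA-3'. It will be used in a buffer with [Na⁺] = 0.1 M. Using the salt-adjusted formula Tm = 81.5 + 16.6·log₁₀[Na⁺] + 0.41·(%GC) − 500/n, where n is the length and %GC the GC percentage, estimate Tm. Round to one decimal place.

Length n = 42. C=11, A=15, T=6, G=10
G+C = 21, so %GC = 21/42 × 100 = 50%
Salt term: 16.6 × (-1) = -16.6
GC term: 0.41 × 50 = 20.5; length term: −500/42 = −11.905
Tm = 81.5 + (-16.6) + 20.5 − 11.905 = 73.495 → 73.5°C

73.5°C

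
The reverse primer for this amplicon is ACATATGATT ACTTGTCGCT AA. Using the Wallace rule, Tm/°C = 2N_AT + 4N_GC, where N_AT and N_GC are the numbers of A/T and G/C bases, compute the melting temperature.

58°C

Base counts: G=3, C=4, T=8, A=7
A+T = 15, G+C = 7
Tm = 2×15 + 4×7 = 58°C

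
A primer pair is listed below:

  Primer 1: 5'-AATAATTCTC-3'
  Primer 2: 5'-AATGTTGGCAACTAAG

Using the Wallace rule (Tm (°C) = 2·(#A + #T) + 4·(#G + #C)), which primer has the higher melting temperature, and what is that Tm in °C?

Primer 2, 44°C

Primer 1: A+T=8, G+C=2 → Tm = 2(8)+4(2) = 24°C
Primer 2: A+T=10, G+C=6 → Tm = 2(10)+4(6) = 44°C
24°C vs 44°C → primer 2 is higher.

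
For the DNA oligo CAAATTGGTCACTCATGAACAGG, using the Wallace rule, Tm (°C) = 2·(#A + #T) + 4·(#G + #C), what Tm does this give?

Scanning the sequence gives A=8, T=5, C=5, G=5.
A+T = 13, G+C = 10
Tm = 4·10 + 2·13 = 40 + 26 = 66°C

66°C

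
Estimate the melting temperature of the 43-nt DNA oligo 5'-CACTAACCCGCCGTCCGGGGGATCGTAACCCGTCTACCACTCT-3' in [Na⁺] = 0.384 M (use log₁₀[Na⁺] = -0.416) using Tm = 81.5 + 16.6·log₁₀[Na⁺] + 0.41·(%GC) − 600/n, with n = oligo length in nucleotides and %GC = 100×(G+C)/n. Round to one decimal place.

86.4°C

Length n = 43. Counting bases: T=8, G=9, C=18, A=8
G+C = 27, so %GC = 27/43 × 100 = 62.791%
Salt term: 16.6 × (-0.416) = -6.906
GC term: 0.41 × 62.791 = 25.744; length term: −600/43 = −13.953
Tm = 81.5 + (-6.906) + 25.744 − 13.953 = 86.385 → 86.4°C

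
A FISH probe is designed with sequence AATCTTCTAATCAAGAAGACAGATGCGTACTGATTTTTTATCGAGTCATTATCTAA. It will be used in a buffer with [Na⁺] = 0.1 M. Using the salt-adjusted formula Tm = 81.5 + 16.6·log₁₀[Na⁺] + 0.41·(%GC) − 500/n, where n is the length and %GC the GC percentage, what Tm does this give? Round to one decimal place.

Length n = 56. Scanning the sequence gives A=19, T=20, G=8, C=9.
G+C = 17, so %GC = 17/56 × 100 = 30.357%
Salt term: 16.6 × (-1) = -16.6
GC term: 0.41 × 30.357 = 12.446; length term: −500/56 = −8.929
Tm = 81.5 + (-16.6) + 12.446 − 8.929 = 68.417 → 68.4°C

68.4°C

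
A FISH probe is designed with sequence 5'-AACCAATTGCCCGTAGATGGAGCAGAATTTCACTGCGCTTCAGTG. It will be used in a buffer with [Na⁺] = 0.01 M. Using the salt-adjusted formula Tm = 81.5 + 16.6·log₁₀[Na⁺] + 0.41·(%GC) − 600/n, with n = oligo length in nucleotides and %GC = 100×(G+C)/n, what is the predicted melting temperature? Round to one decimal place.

Length n = 45. Scanning the sequence gives G=11, T=11, C=11, A=12.
G+C = 22, so %GC = 22/45 × 100 = 48.889%
Salt term: 16.6 × (-2) = -33.2
GC term: 0.41 × 48.889 = 20.044; length term: −600/45 = −13.333
Tm = 81.5 + (-33.2) + 20.044 − 13.333 = 55.011 → 55.0°C

55.0°C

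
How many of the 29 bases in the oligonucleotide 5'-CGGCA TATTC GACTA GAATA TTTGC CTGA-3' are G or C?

12

Scanning the sequence gives T=9, C=6, A=8, G=6.
Total G or C: 6 + 6 = 12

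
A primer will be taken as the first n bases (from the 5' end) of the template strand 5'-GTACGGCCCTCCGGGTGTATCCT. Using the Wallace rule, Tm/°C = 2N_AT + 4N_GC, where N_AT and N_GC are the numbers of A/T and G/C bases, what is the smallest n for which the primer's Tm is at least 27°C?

n = 8

First 7 bases: GTACGGC → Tm = 24°C (< 27°C)
First 8 bases: GTACGGCC → Tm = 28°C (≥ 27°C)
Each additional base adds 2°C (A/T) or 4°C (G/C), so Tm is non-decreasing in n; n = 8 is the first length to reach 27°C.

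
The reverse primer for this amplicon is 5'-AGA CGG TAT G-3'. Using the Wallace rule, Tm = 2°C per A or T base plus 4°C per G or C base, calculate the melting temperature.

30°C

Scanning the sequence gives G=4, A=3, T=2, C=1.
So N_AT = 5 and N_GC = 5.
Tm = 4·5 + 2·5 = 20 + 10 = 30°C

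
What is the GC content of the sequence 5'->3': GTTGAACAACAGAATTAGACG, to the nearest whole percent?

38%

Counting bases: G=5, T=4, A=9, C=3
G+C = 5 + 3 = 8 out of 21 bases
%GC = 8/21 × 100 = 38.1% ≈ 38%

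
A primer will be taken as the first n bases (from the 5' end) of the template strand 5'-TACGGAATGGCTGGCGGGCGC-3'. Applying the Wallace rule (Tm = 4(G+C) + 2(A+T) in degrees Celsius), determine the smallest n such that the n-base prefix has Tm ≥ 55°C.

First 16 bases: TACGGAATGGCTGGCG → Tm = 52°C (< 55°C)
First 17 bases: TACGGAATGGCTGGCGG → Tm = 56°C (≥ 55°C)
Each additional base adds 2°C (A/T) or 4°C (G/C), so Tm is non-decreasing in n; n = 17 is the first length to reach 55°C.

n = 17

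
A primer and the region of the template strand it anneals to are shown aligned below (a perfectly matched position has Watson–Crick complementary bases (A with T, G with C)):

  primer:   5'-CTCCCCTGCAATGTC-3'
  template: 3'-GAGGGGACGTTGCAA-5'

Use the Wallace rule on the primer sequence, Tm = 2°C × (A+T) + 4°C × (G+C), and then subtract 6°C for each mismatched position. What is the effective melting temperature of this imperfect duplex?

36°C

Primer base counts: A=2, T=4, G=2, C=7 → A+T=6, G+C=9
Perfect-match Tm = 2(6) + 4(9) = 12 + 36 = 48°C
Mismatches (positions where the bases are not complementary): 2 (at positions 12, 15)
Effective Tm = 48 − 2×6 = 48 − 12 = 36°C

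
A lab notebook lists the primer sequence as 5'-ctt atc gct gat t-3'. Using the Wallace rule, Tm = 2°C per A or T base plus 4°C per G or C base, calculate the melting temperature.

36°C

Base counts: T=6, A=2, C=3, G=2
So N_AT = 8 and N_GC = 5.
Tm = 2(8) + 4(5) = 16 + 20 = 36°C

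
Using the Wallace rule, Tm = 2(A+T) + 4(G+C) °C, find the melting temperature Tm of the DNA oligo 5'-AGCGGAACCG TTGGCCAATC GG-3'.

72°C

T=3, C=6, G=8, A=5
AT pairs contribute 8, GC pairs contribute 14.
Tm = 2(8) + 4(14) = 16 + 56 = 72°C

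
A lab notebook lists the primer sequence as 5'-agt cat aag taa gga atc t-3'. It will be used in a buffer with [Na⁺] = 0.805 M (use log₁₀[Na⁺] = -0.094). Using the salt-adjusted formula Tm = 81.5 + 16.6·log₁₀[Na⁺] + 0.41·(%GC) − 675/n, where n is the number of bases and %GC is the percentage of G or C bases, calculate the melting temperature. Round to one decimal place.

57.4°C

Length n = 19. Counting bases: A=8, G=4, T=5, C=2
G+C = 6, so %GC = 6/19 × 100 = 31.579%
Salt term: 16.6 × (-0.094) = -1.56
GC term: 0.41 × 31.579 = 12.947; length term: −675/19 = −35.526
Tm = 81.5 + (-1.56) + 12.947 − 35.526 = 57.361 → 57.4°C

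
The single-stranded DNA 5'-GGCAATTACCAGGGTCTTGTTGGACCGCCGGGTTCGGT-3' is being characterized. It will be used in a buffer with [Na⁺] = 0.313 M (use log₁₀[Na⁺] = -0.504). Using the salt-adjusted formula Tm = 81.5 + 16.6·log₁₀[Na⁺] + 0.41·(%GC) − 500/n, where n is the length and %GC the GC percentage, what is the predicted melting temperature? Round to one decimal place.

Length n = 38. Counting bases: T=10, C=9, G=14, A=5
G+C = 23, so %GC = 23/38 × 100 = 60.526%
Salt term: 16.6 × (-0.504) = -8.366
GC term: 0.41 × 60.526 = 24.816; length term: −500/38 = −13.158
Tm = 81.5 + (-8.366) + 24.816 − 13.158 = 84.792 → 84.8°C

84.8°C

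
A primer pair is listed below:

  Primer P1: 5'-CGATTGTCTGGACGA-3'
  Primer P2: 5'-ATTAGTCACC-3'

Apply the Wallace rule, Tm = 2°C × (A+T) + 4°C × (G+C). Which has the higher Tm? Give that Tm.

Primer P1: A+T=7, G+C=8 → Tm = 2(7)+4(8) = 46°C
Primer P2: A+T=6, G+C=4 → Tm = 2(6)+4(4) = 28°C
46°C vs 28°C → primer P1 is higher.

Primer P1, 46°C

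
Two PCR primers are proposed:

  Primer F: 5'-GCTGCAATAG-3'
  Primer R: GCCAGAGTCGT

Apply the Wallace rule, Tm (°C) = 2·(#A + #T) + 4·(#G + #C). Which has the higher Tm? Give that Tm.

Primer F: A+T=5, G+C=5 → Tm = 2(5)+4(5) = 30°C
Primer R: A+T=4, G+C=7 → Tm = 2(4)+4(7) = 36°C
30°C vs 36°C → primer R is higher.

Primer R, 36°C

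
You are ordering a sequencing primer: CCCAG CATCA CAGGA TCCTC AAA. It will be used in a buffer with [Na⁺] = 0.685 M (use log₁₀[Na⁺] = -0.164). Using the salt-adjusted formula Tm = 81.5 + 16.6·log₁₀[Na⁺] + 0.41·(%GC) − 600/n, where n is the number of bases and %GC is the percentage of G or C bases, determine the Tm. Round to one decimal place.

Length n = 23. Base counts: T=3, G=3, C=9, A=8
G+C = 12, so %GC = 12/23 × 100 = 52.174%
Salt term: 16.6 × (-0.164) = -2.722
GC term: 0.41 × 52.174 = 21.391; length term: −600/23 = −26.087
Tm = 81.5 + (-2.722) + 21.391 − 26.087 = 74.082 → 74.1°C

74.1°C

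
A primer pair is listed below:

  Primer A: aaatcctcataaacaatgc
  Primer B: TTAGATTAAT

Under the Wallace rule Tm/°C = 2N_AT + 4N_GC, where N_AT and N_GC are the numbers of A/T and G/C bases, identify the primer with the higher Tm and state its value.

Primer A, 50°C

Primer A: A+T=13, G+C=6 → Tm = 2(13)+4(6) = 50°C
Primer B: A+T=9, G+C=1 → Tm = 2(9)+4(1) = 22°C
50°C vs 22°C → primer A is higher.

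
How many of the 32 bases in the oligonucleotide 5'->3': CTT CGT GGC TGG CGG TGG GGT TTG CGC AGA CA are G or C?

21

Scanning the sequence gives T=8, G=14, C=7, A=3.
Total G or C: 14 + 7 = 21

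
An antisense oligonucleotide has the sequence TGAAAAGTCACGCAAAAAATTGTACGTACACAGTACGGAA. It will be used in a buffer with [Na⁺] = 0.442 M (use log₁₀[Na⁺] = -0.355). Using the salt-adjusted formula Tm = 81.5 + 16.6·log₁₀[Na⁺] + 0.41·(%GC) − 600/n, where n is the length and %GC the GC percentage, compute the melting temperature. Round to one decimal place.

Length n = 40. Scanning the sequence gives G=8, T=7, A=18, C=7.
G+C = 15, so %GC = 15/40 × 100 = 37.5%
Salt term: 16.6 × (-0.355) = -5.893
GC term: 0.41 × 37.5 = 15.375; length term: −600/40 = −15
Tm = 81.5 + (-5.893) + 15.375 − 15 = 75.982 → 76.0°C

76.0°C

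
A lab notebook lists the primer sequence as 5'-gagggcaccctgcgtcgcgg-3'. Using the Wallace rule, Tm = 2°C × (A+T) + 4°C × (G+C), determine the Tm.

A=2, G=9, C=7, T=2
So N_AT = 4 and N_GC = 16.
Tm = 2×4 + 4×16 = 72°C

72°C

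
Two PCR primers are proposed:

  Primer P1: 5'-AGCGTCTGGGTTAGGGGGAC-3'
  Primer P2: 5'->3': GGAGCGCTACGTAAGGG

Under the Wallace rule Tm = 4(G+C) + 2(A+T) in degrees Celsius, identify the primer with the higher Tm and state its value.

Primer P1: A+T=7, G+C=13 → Tm = 2(7)+4(13) = 66°C
Primer P2: A+T=6, G+C=11 → Tm = 2(6)+4(11) = 56°C
66°C vs 56°C → primer P1 is higher.

Primer P1, 66°C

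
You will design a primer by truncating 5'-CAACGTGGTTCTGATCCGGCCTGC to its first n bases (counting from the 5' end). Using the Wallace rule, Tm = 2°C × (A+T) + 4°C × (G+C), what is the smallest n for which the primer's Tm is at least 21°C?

n = 7

First 6 bases: CAACGT → Tm = 18°C (< 21°C)
First 7 bases: CAACGTG → Tm = 22°C (≥ 21°C)
Since every base adds ≥2°C, Tm only increases with n, so the threshold is first crossed at n = 7.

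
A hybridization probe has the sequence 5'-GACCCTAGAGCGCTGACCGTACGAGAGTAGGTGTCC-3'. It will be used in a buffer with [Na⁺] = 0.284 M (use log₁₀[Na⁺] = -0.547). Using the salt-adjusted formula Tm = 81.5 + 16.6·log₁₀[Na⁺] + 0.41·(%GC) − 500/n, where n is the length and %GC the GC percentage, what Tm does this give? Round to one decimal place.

83.6°C

Length n = 36. Scanning the sequence gives C=10, T=6, A=8, G=12.
G+C = 22, so %GC = 22/36 × 100 = 61.111%
Salt term: 16.6 × (-0.547) = -9.08
GC term: 0.41 × 61.111 = 25.056; length term: −500/36 = −13.889
Tm = 81.5 + (-9.08) + 25.056 − 13.889 = 83.587 → 83.6°C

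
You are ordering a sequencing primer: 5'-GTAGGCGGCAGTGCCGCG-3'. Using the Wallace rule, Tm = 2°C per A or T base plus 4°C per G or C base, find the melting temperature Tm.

64°C

C=5, G=9, A=2, T=2
A+T = 4, G+C = 14
Tm = 2(4) + 4(14) = 8 + 56 = 64°C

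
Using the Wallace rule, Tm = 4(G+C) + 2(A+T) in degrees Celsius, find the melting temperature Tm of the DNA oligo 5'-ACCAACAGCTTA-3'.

Counting bases: T=2, C=4, G=1, A=5
AT pairs contribute 7, GC pairs contribute 5.
Tm = 2(7) + 4(5) = 14 + 20 = 34°C

34°C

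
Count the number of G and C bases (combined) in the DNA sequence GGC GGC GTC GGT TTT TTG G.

Base counts: T=7, G=9, C=3, A=0
Total G or C: 9 + 3 = 12

12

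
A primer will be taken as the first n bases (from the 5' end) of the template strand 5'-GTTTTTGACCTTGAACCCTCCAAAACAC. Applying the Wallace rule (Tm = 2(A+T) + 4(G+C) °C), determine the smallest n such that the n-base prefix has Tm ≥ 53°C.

n = 19

First 18 bases: GTTTTTGACCTTGAACCC → Tm = 52°C (< 53°C)
First 19 bases: GTTTTTGACCTTGAACCCT → Tm = 54°C (≥ 53°C)
Each additional base adds 2°C (A/T) or 4°C (G/C), so Tm is non-decreasing in n; n = 19 is the first length to reach 53°C.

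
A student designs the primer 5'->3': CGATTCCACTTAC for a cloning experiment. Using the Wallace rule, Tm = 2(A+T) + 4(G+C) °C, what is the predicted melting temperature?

Scanning the sequence gives C=5, A=3, T=4, G=1.
So N_AT = 7 and N_GC = 6.
Tm = 2(7) + 4(6) = 14 + 24 = 38°C

38°C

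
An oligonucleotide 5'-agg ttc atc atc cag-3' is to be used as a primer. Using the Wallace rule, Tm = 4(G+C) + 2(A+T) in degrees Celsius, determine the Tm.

44°C

Base counts: T=4, G=3, A=4, C=4
So N_AT = 8 and N_GC = 7.
Tm = 4·7 + 2·8 = 28 + 16 = 44°C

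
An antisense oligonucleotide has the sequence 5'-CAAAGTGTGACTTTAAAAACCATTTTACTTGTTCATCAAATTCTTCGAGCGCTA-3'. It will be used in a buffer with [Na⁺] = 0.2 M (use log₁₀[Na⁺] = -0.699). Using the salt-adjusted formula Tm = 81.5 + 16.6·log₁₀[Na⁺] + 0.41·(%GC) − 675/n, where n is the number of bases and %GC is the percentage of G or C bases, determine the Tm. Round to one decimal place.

71.1°C

Length n = 54. C=11, T=19, A=17, G=7
G+C = 18, so %GC = 18/54 × 100 = 33.333%
Salt term: 16.6 × (-0.699) = -11.603
GC term: 0.41 × 33.333 = 13.667; length term: −675/54 = −12.5
Tm = 81.5 + (-11.603) + 13.667 − 12.5 = 71.064 → 71.1°C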